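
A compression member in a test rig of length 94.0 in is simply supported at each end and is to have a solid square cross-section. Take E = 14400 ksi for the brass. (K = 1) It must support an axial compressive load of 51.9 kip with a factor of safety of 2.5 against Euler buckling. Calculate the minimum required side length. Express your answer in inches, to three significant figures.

a ≈ 3.14 in

Required P_cr = n·P = 2.5 × 51.9 = 129.8 kip
L_e = K·L = 1 × 94.0 = 94.00 in
Required I = P_cr·L_e²/(π²E) = 1.298×10^5 × 94.00² / (π² × 1.44×10^7) = 8.067 in⁴
Solid square: I = a⁴/12  ⇒  a = (12I)^(1/4) = (12×8.067)^(1/4) = 3.14 in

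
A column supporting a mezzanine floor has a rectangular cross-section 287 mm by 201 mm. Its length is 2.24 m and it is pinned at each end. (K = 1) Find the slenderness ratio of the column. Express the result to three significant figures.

For a rectangle r_min = b/√12 = 201/√12 = 58.02 mm
L_e = K·L = 1 × 2.24 m = 2.240 m = 2240.0 mm
λ = L_e / r_min = 2240.0 / 58.02 = 38.6

λ ≈ 38.6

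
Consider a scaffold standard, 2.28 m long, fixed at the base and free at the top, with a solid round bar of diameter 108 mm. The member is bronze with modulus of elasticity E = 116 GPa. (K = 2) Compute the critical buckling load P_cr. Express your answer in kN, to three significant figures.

P_cr ≈ 368 kN

I = πd⁴/64 = π×108⁴/64 = 6.678×10^6 mm⁴
I = 6.678×10^6 mm⁴ = 6.678×10^-6 m⁴
Effective length L_e = K·L = 2 × 2.28 = 4.560 m
P_cr = π²EI / L_e² = π² × 116×10⁹ × 6.678×10^-6 / 4.560² = 3.677×10^5 N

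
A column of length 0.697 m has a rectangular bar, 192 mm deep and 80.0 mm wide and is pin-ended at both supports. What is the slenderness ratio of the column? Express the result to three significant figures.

λ ≈ 30.2

For a rectangle r_min = b/√12 = 80.0/√12 = 23.09 mm
L_e = K·L = 1 × 0.697 m = 0.6970 m = 697.00 mm
λ = L_e / r_min = 697.00 / 23.09 = 30.2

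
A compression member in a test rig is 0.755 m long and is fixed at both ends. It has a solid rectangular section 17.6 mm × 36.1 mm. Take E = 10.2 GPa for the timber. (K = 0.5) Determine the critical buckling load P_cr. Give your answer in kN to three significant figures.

P_cr ≈ 11.6 kN

Buckling occurs about the weak axis: I_min = h·b³/12 with b = 17.6 mm (the shorter side).
I_min = 36.1×17.6³/12 = 1.640×10^4 mm⁴
I = 1.640×10^4 mm⁴ = 1.640×10^-8 m⁴
Effective length L_e = K·L = 0.5 × 0.755 = 0.3775 m
P_cr = π²EI / L_e² = π² × 10.2×10⁹ × 1.640×10^-8 / 0.3775² = 1.159×10^4 N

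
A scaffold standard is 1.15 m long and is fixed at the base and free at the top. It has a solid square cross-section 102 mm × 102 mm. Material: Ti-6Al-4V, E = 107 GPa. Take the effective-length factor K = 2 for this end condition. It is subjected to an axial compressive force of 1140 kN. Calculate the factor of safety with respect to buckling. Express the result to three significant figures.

n ≈ 1.58

I = a⁴/12 = 102⁴/12 = 9.020×10^6 mm⁴
I = 9.020×10^6 mm⁴ = 9.020×10^-6 m⁴
Effective length L_e = K·L = 2 × 1.15 = 2.300 m
P_cr = π²EI / L_e² = π² × 107×10⁹ × 9.020×10^-6 / 2.300² = 1.801×10^6 N
Factor of safety n = P_cr / P = 1800.7 / 1140 = 1.58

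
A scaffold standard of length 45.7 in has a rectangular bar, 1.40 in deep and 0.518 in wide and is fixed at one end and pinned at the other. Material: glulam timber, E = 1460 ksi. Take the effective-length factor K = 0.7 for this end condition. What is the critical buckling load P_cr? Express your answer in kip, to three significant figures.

Buckling occurs about the weak axis: I_min = h·b³/12 with b = 0.518 in (the shorter side).
I_min = 1.40×0.518³/12 = 1.622×10^-2 in⁴
Effective length L_e = K·L = 0.7 × 45.7 = 31.99 in
P_cr = π²EI / L_e² = π² × 1460×10³ × 1.622×10^-2 / 31.99² = 228.3 lb

P_cr ≈ 0.228 kip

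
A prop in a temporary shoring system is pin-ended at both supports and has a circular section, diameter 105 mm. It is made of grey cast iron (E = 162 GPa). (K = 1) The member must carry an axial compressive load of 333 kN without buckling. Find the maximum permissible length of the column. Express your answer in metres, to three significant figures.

I = πd⁴/64 = π×105⁴/64 = 5.967×10^6 mm⁴
I = 5.967×10^-6 m⁴
At the buckling limit P_cr = P = 3.330×10^5 N
From P_cr = π²EI/(K·L)²:  L = (1/K)·√(π²EI/P_cr) = (1/1)·√(π²×1.62×10^11×5.967×10^-6/3.330×10^5)
L = 5.35 m

L_max ≈ 5.35 m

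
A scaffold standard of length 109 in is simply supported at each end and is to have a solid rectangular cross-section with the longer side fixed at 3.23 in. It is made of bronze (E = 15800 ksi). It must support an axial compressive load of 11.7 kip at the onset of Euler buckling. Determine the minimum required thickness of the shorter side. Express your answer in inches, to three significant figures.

L_e = K·L = 1 × 109 = 109.0 in
Required I = P_cr·L_e²/(π²E) = 1.170×10^4 × 109.0² / (π² × 1.58×10^7) = 0.8914 in⁴
Rectangle, weak axis: I_min = h·b³/12 with h = 3.23 in fixed  ⇒  b = (12I/h)^(1/3) = 1.49 in

b ≈ 1.49 in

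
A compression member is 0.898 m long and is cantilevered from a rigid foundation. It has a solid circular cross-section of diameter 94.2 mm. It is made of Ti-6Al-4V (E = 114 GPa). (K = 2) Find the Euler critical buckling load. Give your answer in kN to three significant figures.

I = πd⁴/64 = π×94.2⁴/64 = 3.865×10^6 mm⁴
I = 3.865×10^6 mm⁴ = 3.865×10^-6 m⁴
Effective length L_e = K·L = 2 × 0.898 = 1.796 m
P_cr = π²EI / L_e² = π² × 114×10⁹ × 3.865×10^-6 / 1.796² = 1.348×10^6 N

P_cr ≈ 1350 kN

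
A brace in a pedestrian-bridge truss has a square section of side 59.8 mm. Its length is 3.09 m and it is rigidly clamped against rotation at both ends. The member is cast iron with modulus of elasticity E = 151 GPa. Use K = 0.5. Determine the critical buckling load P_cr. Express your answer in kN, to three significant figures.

P_cr ≈ 665 kN

I = a⁴/12 = 59.8⁴/12 = 1.066×10^6 mm⁴
I = 1.066×10^6 mm⁴ = 1.066×10^-6 m⁴
Effective length L_e = K·L = 0.5 × 3.09 = 1.545 m
P_cr = π²EI / L_e² = π² × 151×10⁹ × 1.066×10^-6 / 1.545² = 6.653×10^5 N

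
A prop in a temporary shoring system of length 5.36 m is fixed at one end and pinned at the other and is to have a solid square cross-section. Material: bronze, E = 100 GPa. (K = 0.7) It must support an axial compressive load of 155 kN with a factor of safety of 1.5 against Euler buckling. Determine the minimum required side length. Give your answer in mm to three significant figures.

a ≈ 79.4 mm

Required P_cr = n·P = 1.5 × 155 = 232.5 kN
L_e = K·L = 0.7 × 5.36 = 3.752 m
Required I = P_cr·L_e²/(π²E) = 2.325×10^5 × 3.752² / (π² × 1.00×10^11) = 3.316×10^-6 m⁴
I_req = 3.316×10^6 mm⁴
Solid square: I = a⁴/12  ⇒  a = (12I)^(1/4) = (12×3.316×10^6)^(1/4) = 79.4 mm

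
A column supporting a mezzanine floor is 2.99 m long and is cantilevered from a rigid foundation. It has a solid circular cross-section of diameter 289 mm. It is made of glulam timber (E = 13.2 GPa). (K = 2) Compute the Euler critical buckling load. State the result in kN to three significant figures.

P_cr ≈ 1250 kN

I = πd⁴/64 = π×289⁴/64 = 3.424×10^8 mm⁴
I = 3.424×10^8 mm⁴ = 3.424×10^-4 m⁴
Effective length L_e = K·L = 2 × 2.99 = 5.980 m
P_cr = π²EI / L_e² = π² × 13.2×10⁹ × 3.424×10^-4 / 5.980² = 1.247×10^6 N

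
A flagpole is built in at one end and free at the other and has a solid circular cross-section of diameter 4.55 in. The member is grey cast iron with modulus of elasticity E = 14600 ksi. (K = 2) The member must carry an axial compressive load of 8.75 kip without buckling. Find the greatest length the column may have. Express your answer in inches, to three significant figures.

L_max ≈ 294 in

I = πd⁴/64 = π×4.55⁴/64 = 21.04 in⁴
At the buckling limit P_cr = P = 8.750×10^3 lb
From P_cr = π²EI/(K·L)²:  L = (1/K)·√(π²EI/P_cr) = (1/2)·√(π²×1.46×10^7×21.04/8.750×10^3)
L = 294 in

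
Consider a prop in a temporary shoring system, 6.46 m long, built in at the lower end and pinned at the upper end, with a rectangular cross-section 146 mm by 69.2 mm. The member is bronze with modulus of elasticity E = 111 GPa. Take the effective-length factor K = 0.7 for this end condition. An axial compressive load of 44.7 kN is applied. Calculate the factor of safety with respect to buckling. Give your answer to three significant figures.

n ≈ 4.83

Buckling occurs about the weak axis: I_min = h·b³/12 with b = 69.2 mm (the shorter side).
I_min = 146×69.2³/12 = 4.032×10^6 mm⁴
I = 4.032×10^6 mm⁴ = 4.032×10^-6 m⁴
Effective length L_e = K·L = 0.7 × 6.46 = 4.522 m
P_cr = π²EI / L_e² = π² × 111×10⁹ × 4.032×10^-6 / 4.522² = 2.160×10^5 N
Factor of safety n = P_cr / P = 216.00 / 44.7 = 4.83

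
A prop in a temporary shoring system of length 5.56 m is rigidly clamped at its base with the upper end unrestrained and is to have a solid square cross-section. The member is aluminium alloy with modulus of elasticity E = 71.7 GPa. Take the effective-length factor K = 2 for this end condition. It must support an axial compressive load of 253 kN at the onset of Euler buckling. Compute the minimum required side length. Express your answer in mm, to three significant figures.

a ≈ 152 mm

L_e = K·L = 2 × 5.56 = 11.12 m
Required I = P_cr·L_e²/(π²E) = 2.530×10^5 × 11.12² / (π² × 7.17×10^10) = 4.421×10^-5 m⁴
I_req = 4.421×10^7 mm⁴
Solid square: I = a⁴/12  ⇒  a = (12I)^(1/4) = (12×4.421×10^7)^(1/4) = 152 mm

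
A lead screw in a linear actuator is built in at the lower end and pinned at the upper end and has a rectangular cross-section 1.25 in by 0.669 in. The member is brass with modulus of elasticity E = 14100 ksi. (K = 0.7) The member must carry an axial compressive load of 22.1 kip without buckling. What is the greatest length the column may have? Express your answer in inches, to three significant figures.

L_max ≈ 20.0 in

Buckling occurs about the weak axis: I_min = h·b³/12 with b = 0.669 in (the shorter side).
I_min = 1.25×0.669³/12 = 3.119×10^-2 in⁴
At the buckling limit P_cr = P = 2.210×10^4 lb
From P_cr = π²EI/(K·L)²:  L = (1/K)·√(π²EI/P_cr) = (1/0.7)·√(π²×1.41×10^7×3.119×10^-2/2.210×10^4)
L = 20.0 in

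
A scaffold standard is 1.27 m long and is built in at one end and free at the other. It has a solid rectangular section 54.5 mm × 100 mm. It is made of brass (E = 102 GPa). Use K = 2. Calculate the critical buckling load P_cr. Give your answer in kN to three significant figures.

P_cr ≈ 210 kN

Buckling occurs about the weak axis: I_min = h·b³/12 with b = 54.5 mm (the shorter side).
I_min = 100×54.5³/12 = 1.349×10^6 mm⁴
I = 1.349×10^6 mm⁴ = 1.349×10^-6 m⁴
Effective length L_e = K·L = 2 × 1.27 = 2.540 m
P_cr = π²EI / L_e² = π² × 102×10⁹ × 1.349×10^-6 / 2.540² = 2.105×10^5 N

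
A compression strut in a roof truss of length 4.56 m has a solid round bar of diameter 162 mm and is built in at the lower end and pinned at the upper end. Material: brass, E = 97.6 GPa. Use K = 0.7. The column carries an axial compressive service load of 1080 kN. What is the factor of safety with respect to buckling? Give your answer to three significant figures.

n ≈ 2.96

I = πd⁴/64 = π×162⁴/64 = 3.381×10^7 mm⁴
I = 3.381×10^7 mm⁴ = 3.381×10^-5 m⁴
Effective length L_e = K·L = 0.7 × 4.56 = 3.192 m
P_cr = π²EI / L_e² = π² × 97.6×10⁹ × 3.381×10^-5 / 3.192² = 3.196×10^6 N
Factor of safety n = P_cr / P = 3196.3 / 1080 = 2.96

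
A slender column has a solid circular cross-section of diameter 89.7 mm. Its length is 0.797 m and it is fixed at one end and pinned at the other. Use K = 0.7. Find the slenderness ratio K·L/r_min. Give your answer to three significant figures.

λ ≈ 24.9

For a solid circle r = d/4 = 89.7/4 = 22.42 mm
L_e = K·L = 0.7 × 0.797 m = 0.5579 m = 557.90 mm
λ = L_e / r_min = 557.90 / 22.43 = 24.9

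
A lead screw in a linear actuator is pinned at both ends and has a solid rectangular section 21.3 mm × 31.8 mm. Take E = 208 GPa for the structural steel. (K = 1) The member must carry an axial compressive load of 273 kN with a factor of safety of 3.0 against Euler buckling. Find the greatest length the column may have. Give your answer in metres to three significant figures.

L_max ≈ 0.253 m

Buckling occurs about the weak axis: I_min = h·b³/12 with b = 21.3 mm (the shorter side).
I_min = 31.8×21.3³/12 = 2.561×10^4 mm⁴
I = 2.561×10^-8 m⁴
Required critical load P_cr = n·P = 3.0 × 273 = 819.0 kN = 8.190×10^5 N
From P_cr = π²EI/(K·L)²:  L = (1/K)·√(π²EI/P_cr) = (1/1)·√(π²×2.08×10^11×2.561×10^-8/8.190×10^5)
L = 0.253 m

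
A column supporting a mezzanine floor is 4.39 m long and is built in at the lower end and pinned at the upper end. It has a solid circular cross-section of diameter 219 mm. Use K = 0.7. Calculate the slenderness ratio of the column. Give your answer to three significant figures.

For a solid circle r = d/4 = 219/4 = 54.75 mm
L_e = K·L = 0.7 × 4.39 m = 3.073 m = 3073.0 mm
λ = L_e / r_min = 3073.0 / 54.75 = 56.1

λ ≈ 56.1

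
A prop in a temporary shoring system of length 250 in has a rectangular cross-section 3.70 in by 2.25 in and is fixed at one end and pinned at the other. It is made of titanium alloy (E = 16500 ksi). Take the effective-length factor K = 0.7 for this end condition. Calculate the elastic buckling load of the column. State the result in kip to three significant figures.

P_cr ≈ 18.7 kip

Buckling occurs about the weak axis: I_min = h·b³/12 with b = 2.25 in (the shorter side).
I_min = 3.70×2.25³/12 = 3.512 in⁴
Effective length L_e = K·L = 0.7 × 250 = 175.0 in
P_cr = π²EI / L_e² = π² × 16500×10³ × 3.512 / 175.0² = 1.868×10^4 lb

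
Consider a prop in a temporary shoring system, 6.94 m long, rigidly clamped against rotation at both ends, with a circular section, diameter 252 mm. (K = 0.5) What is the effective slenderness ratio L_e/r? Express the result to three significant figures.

For a solid circle r = d/4 = 252/4 = 63.00 mm
L_e = K·L = 0.5 × 6.94 m = 3.470 m = 3470.0 mm
λ = L_e / r_min = 3470.0 / 63.00 = 55.1

λ ≈ 55.1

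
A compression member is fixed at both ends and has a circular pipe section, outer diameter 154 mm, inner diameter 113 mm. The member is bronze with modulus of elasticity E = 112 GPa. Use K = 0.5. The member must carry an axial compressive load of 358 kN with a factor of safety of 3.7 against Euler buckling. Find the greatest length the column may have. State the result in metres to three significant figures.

L_max ≈ 8.09 m

d_o = 154 mm, d_i = 113 mm
I = π(d_o⁴ − d_i⁴)/64 = π(154⁴ − 113.0⁴)/64 = 1.961×10^7 mm⁴
I = 1.961×10^-5 m⁴
Required critical load P_cr = n·P = 3.7 × 358 = 1325 kN = 1.325×10^6 N
From P_cr = π²EI/(K·L)²:  L = (1/K)·√(π²EI/P_cr) = (1/0.5)·√(π²×1.12×10^11×1.961×10^-5/1.325×10^6)
L = 8.09 m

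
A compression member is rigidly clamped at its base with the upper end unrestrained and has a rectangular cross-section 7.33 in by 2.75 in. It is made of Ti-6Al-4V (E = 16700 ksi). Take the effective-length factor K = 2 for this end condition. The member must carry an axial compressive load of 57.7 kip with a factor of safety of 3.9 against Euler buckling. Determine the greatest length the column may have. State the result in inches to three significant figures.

L_max ≈ 48.2 in

Buckling occurs about the weak axis: I_min = h·b³/12 with b = 2.75 in (the shorter side).
I_min = 7.33×2.75³/12 = 12.70 in⁴
Required critical load P_cr = n·P = 3.9 × 57.7 = 225.0 kip = 2.250×10^5 lb
From P_cr = π²EI/(K·L)²:  L = (1/K)·√(π²EI/P_cr) = (1/2)·√(π²×1.67×10^7×12.70/2.250×10^5)
L = 48.2 in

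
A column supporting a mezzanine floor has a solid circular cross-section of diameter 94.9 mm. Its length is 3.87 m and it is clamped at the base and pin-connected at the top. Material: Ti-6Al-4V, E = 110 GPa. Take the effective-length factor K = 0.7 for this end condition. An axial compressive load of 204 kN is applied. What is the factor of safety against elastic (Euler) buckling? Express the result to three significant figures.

I = πd⁴/64 = π×94.9⁴/64 = 3.981×10^6 mm⁴
I = 3.981×10^6 mm⁴ = 3.981×10^-6 m⁴
Effective length L_e = K·L = 0.7 × 3.87 = 2.709 m
P_cr = π²EI / L_e² = π² × 110×10⁹ × 3.981×10^-6 / 2.709² = 5.890×10^5 N
Factor of safety n = P_cr / P = 588.99 / 204 = 2.89

n ≈ 2.89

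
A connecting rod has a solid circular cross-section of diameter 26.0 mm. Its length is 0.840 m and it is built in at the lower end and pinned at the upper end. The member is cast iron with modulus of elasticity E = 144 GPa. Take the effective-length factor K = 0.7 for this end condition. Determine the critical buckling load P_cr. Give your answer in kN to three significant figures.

I = πd⁴/64 = π×26.0⁴/64 = 2.243×10^4 mm⁴
I = 2.243×10^4 mm⁴ = 2.243×10^-8 m⁴
Effective length L_e = K·L = 0.7 × 0.840 = 0.5880 m
P_cr = π²EI / L_e² = π² × 144×10⁹ × 2.243×10^-8 / 0.5880² = 9.221×10^4 N

P_cr ≈ 92.2 kN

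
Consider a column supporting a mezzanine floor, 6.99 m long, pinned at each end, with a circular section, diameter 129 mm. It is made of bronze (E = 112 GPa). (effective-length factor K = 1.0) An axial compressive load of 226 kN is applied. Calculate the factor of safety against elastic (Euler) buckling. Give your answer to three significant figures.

n ≈ 1.36

I = πd⁴/64 = π×129⁴/64 = 1.359×10^7 mm⁴
I = 1.359×10^7 mm⁴ = 1.359×10^-5 m⁴
Effective length L_e = K·L = 1 × 6.99 = 6.990 m
P_cr = π²EI / L_e² = π² × 112×10⁹ × 1.359×10^-5 / 6.990² = 3.075×10^5 N
Factor of safety n = P_cr / P = 307.53 / 226 = 1.36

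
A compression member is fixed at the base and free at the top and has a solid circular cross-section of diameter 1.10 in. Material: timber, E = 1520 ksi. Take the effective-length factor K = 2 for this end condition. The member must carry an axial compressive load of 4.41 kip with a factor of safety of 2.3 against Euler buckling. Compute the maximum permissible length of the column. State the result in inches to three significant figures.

L_max ≈ 5.16 in

I = πd⁴/64 = π×1.10⁴/64 = 7.187×10^-2 in⁴
Required critical load P_cr = n·P = 2.3 × 4.41 = 10.14 kip = 1.014×10^4 lb
From P_cr = π²EI/(K·L)²:  L = (1/K)·√(π²EI/P_cr) = (1/2)·√(π²×1.52×10^6×7.187×10^-2/1.014×10^4)
L = 5.16 in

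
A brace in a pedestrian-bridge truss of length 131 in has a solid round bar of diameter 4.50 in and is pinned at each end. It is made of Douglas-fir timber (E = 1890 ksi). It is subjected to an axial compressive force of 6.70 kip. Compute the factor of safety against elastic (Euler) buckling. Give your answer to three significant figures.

n ≈ 3.27

I = πd⁴/64 = π×4.50⁴/64 = 20.13 in⁴
Effective length L_e = K·L = 1 × 131 = 131.0 in
P_cr = π²EI / L_e² = π² × 1890×10³ × 20.13 / 131.0² = 2.188×10^4 lb
Factor of safety n = P_cr / P = 21.880 / 6.70 = 3.27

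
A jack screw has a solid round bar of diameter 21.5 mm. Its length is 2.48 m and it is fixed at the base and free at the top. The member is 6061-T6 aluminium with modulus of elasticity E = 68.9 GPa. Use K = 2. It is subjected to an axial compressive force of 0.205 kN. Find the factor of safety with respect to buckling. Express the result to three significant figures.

I = πd⁴/64 = π×21.5⁴/64 = 1.049×10^4 mm⁴
I = 1.049×10^4 mm⁴ = 1.049×10^-8 m⁴
Effective length L_e = K·L = 2 × 2.48 = 4.960 m
P_cr = π²EI / L_e² = π² × 68.9×10⁹ × 1.049×10^-8 / 4.960² = 289.9 N
Factor of safety n = P_cr / P = 0.28992 / 0.205 = 1.41

n ≈ 1.41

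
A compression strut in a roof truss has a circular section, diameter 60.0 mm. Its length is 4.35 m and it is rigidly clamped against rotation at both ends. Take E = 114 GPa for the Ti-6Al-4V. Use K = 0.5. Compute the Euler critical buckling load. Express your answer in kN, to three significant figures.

I = πd⁴/64 = π×60.0⁴/64 = 6.362×10^5 mm⁴
I = 6.362×10^5 mm⁴ = 6.362×10^-7 m⁴
Effective length L_e = K·L = 0.5 × 4.35 = 2.175 m
P_cr = π²EI / L_e² = π² × 114×10⁹ × 6.362×10^-7 / 2.175² = 1.513×10^5 N

P_cr ≈ 151 kN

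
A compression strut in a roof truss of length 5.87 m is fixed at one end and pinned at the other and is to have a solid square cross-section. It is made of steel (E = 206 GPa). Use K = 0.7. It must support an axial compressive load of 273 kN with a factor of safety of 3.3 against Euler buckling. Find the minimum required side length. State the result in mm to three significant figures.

Required P_cr = n·P = 3.3 × 273 = 900.9 kN
L_e = K·L = 0.7 × 5.87 = 4.109 m
Required I = P_cr·L_e²/(π²E) = 9.009×10^5 × 4.109² / (π² × 2.06×10^11) = 7.481×10^-6 m⁴
I_req = 7.481×10^6 mm⁴
Solid square: I = a⁴/12  ⇒  a = (12I)^(1/4) = (12×7.481×10^6)^(1/4) = 97.3 mm

a ≈ 97.3 mm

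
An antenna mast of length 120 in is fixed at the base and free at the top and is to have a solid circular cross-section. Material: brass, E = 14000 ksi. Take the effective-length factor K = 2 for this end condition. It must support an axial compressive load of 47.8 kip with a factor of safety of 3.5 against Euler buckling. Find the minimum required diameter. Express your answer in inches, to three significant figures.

d ≈ 6.14 in

Required P_cr = n·P = 3.5 × 47.8 = 167.3 kip
L_e = K·L = 2 × 120 = 240.0 in
Required I = P_cr·L_e²/(π²E) = 1.673×10^5 × 240.0² / (π² × 1.40×10^7) = 69.74 in⁴
Solid circle: I = πd⁴/64  ⇒  d = (64I/π)^(1/4) = (64×69.74/π)^(1/4) = 6.14 in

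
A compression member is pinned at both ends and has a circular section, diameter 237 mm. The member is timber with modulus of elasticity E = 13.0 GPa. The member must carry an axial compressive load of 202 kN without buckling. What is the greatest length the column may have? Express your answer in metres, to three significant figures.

I = πd⁴/64 = π×237⁴/64 = 1.549×10^8 mm⁴
I = 1.549×10^-4 m⁴
At the buckling limit P_cr = P = 2.020×10^5 N
From P_cr = π²EI/(K·L)²:  L = (1/K)·√(π²EI/P_cr) = (1/1)·√(π²×1.30×10^10×1.549×10^-4/2.020×10^5)
L = 9.92 m

L_max ≈ 9.92 m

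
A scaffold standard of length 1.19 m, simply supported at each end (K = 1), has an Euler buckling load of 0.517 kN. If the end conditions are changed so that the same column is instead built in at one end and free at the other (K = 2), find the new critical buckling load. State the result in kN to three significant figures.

P_cr ≈ 0.129 kN

P_cr ∝ 1/K², so P_cr,new = P_cr,old × (K_old/K_new)² = 0.517 × (1/2)²
= 0.517 × 0.2500 = 0.129 kN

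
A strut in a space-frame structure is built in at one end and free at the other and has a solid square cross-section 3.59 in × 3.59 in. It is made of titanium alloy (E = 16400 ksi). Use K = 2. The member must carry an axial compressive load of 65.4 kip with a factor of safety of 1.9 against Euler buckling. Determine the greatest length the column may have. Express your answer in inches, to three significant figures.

L_max ≈ 67.1 in

I = a⁴/12 = 3.59⁴/12 = 13.84 in⁴
Required critical load P_cr = n·P = 1.9 × 65.4 = 124.3 kip = 1.243×10^5 lb
From P_cr = π²EI/(K·L)²:  L = (1/K)·√(π²EI/P_cr) = (1/2)·√(π²×1.64×10^7×13.84/1.243×10^5)
L = 67.1 in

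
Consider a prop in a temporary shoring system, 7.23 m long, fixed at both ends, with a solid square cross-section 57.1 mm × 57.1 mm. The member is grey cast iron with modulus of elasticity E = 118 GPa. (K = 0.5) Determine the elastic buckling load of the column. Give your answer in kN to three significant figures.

I = a⁴/12 = 57.1⁴/12 = 8.859×10^5 mm⁴
I = 8.859×10^5 mm⁴ = 8.859×10^-7 m⁴
Effective length L_e = K·L = 0.5 × 7.23 = 3.615 m
P_cr = π²EI / L_e² = π² × 118×10⁹ × 8.859×10^-7 / 3.615² = 7.895×10^4 N

P_cr ≈ 78.9 kN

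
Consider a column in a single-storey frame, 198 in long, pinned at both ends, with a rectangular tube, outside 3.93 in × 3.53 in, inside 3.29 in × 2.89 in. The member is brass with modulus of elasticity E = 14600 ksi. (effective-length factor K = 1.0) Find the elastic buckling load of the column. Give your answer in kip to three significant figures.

Weak-axis I_min = (h_o·b_o³ − h_i·b_i³)/12 with b_o = 3.53, b_i = 2.890 in (shorter outer/inner sides).
I_min = (3.93×3.53³ − 3.290×2.890³)/12 = 7.788 in⁴
Effective length L_e = K·L = 1 × 198 = 198.0 in
P_cr = π²EI / L_e² = π² × 14600×10³ × 7.788 / 198.0² = 2.863×10^4 lb

P_cr ≈ 28.6 kip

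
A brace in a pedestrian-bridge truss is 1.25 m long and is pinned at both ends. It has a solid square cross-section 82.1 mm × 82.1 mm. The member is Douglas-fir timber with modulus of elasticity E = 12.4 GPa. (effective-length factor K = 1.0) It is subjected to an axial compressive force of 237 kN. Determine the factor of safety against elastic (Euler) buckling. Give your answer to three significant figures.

I = a⁴/12 = 82.1⁴/12 = 3.786×10^6 mm⁴
I = 3.786×10^6 mm⁴ = 3.786×10^-6 m⁴
Effective length L_e = K·L = 1 × 1.25 = 1.250 m
P_cr = π²EI / L_e² = π² × 12.4×10⁹ × 3.786×10^-6 / 1.250² = 2.965×10^5 N
Factor of safety n = P_cr / P = 296.55 / 237 = 1.25

n ≈ 1.25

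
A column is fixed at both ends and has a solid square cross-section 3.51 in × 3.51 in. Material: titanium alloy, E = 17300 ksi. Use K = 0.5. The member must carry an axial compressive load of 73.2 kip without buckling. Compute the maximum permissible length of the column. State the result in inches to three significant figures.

L_max ≈ 344 in

I = a⁴/12 = 3.51⁴/12 = 12.65 in⁴
At the buckling limit P_cr = P = 7.320×10^4 lb
From P_cr = π²EI/(K·L)²:  L = (1/K)·√(π²EI/P_cr) = (1/0.5)·√(π²×1.73×10^7×12.65/7.320×10^4)
L = 344 in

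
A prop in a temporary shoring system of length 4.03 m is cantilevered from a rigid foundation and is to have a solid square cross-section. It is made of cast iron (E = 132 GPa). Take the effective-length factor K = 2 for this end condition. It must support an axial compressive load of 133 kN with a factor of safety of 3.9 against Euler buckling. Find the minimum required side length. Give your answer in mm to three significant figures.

a ≈ 133 mm

Required P_cr = n·P = 3.9 × 133 = 518.7 kN
L_e = K·L = 2 × 4.03 = 8.060 m
Required I = P_cr·L_e²/(π²E) = 5.187×10^5 × 8.060² / (π² × 1.32×10^11) = 2.587×10^-5 m⁴
I_req = 2.587×10^7 mm⁴
Solid square: I = a⁴/12  ⇒  a = (12I)^(1/4) = (12×2.587×10^7)^(1/4) = 133 mm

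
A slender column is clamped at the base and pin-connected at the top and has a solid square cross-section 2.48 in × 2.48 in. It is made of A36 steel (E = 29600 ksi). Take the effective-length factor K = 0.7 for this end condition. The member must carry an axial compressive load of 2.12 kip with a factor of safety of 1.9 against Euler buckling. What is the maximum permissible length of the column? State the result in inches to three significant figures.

I = a⁴/12 = 2.48⁴/12 = 3.152 in⁴
Required critical load P_cr = n·P = 1.9 × 2.12 = 4.028 kip = 4.028×10^3 lb
From P_cr = π²EI/(K·L)²:  L = (1/K)·√(π²EI/P_cr) = (1/0.7)·√(π²×2.96×10^7×3.152/4.028×10^3)
L = 683 in

L_max ≈ 683 in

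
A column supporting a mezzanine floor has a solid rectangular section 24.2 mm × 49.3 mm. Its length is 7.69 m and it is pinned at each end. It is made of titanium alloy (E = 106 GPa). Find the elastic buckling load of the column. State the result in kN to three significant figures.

Buckling occurs about the weak axis: I_min = h·b³/12 with b = 24.2 mm (the shorter side).
I_min = 49.3×24.2³/12 = 5.823×10^4 mm⁴
I = 5.823×10^4 mm⁴ = 5.823×10^-8 m⁴
Effective length L_e = K·L = 1 × 7.69 = 7.690 m
P_cr = π²EI / L_e² = π² × 106×10⁹ × 5.823×10^-8 / 7.690² = 1.030×10^3 N

P_cr ≈ 1.03 kN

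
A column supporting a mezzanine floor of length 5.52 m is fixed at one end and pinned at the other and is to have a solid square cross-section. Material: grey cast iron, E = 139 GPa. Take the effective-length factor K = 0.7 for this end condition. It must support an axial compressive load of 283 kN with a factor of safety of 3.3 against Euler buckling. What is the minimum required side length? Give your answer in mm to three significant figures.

a ≈ 105 mm

Required P_cr = n·P = 3.3 × 283 = 933.9 kN
L_e = K·L = 0.7 × 5.52 = 3.864 m
Required I = P_cr·L_e²/(π²E) = 9.339×10^5 × 3.864² / (π² × 1.39×10^11) = 1.016×10^-5 m⁴
I_req = 1.016×10^7 mm⁴
Solid square: I = a⁴/12  ⇒  a = (12I)^(1/4) = (12×1.016×10^7)^(1/4) = 105 mm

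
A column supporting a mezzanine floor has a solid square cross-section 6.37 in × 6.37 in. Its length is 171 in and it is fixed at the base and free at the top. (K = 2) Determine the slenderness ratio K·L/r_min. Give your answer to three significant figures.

I = a⁴/12 = 6.37⁴/12 = 137.2 in⁴
A = 40.58 in²;  r_min = √(I/A) = √(137.2/40.58) = 1.839 in
L_e = K·L = 2 × 171 = 342.0 in
λ = L_e / r_min = 342.00 / 1.839 = 186

λ ≈ 186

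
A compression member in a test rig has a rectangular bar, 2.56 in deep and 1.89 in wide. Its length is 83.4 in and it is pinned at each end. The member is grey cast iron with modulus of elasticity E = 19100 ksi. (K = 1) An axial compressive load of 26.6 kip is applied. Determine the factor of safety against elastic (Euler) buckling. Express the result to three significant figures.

Buckling occurs about the weak axis: I_min = h·b³/12 with b = 1.89 in (the shorter side).
I_min = 2.56×1.89³/12 = 1.440 in⁴
Effective length L_e = K·L = 1 × 83.4 = 83.40 in
P_cr = π²EI / L_e² = π² × 19100×10³ × 1.440 / 83.40² = 3.903×10^4 lb
Factor of safety n = P_cr / P = 39.034 / 26.6 = 1.47

n ≈ 1.47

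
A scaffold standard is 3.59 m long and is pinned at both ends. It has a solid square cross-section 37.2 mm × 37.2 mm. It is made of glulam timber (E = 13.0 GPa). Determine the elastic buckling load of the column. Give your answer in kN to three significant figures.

P_cr ≈ 1.59 kN

I = a⁴/12 = 37.2⁴/12 = 1.596×10^5 mm⁴
I = 1.596×10^5 mm⁴ = 1.596×10^-7 m⁴
Effective length L_e = K·L = 1 × 3.59 = 3.590 m
P_cr = π²EI / L_e² = π² × 13.0×10⁹ × 1.596×10^-7 / 3.590² = 1.589×10^3 N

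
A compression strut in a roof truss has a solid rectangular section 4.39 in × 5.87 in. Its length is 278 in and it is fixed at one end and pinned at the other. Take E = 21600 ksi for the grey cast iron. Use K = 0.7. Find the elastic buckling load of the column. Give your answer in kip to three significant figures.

P_cr ≈ 233 kip

Buckling occurs about the weak axis: I_min = h·b³/12 with b = 4.39 in (the shorter side).
I_min = 5.87×4.39³/12 = 41.39 in⁴
Effective length L_e = K·L = 0.7 × 278 = 194.6 in
P_cr = π²EI / L_e² = π² × 21600×10³ × 41.39 / 194.6² = 2.330×10^5 lb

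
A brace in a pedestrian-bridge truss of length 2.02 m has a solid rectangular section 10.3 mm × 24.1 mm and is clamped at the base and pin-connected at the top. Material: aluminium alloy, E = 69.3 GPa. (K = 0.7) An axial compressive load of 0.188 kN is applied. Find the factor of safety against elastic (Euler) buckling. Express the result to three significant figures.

Buckling occurs about the weak axis: I_min = h·b³/12 with b = 10.3 mm (the shorter side).
I_min = 24.1×10.3³/12 = 2.195×10^3 mm⁴
I = 2.195×10^3 mm⁴ = 2.195×10^-9 m⁴
Effective length L_e = K·L = 0.7 × 2.02 = 1.414 m
P_cr = π²EI / L_e² = π² × 69.3×10⁹ × 2.195×10^-9 / 1.414² = 750.7 N
Factor of safety n = P_cr / P = 0.75073 / 0.188 = 3.99

n ≈ 3.99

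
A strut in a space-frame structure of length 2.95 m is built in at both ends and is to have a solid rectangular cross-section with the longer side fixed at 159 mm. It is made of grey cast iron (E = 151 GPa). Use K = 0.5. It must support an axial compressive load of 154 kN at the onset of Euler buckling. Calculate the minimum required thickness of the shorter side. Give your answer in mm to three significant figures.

L_e = K·L = 0.5 × 2.95 = 1.475 m
Required I = P_cr·L_e²/(π²E) = 1.540×10^5 × 1.475² / (π² × 1.51×10^11) = 2.248×10^-7 m⁴
I_req = 2.248×10^5 mm⁴
Rectangle, weak axis: I_min = h·b³/12 with h = 159 mm fixed  ⇒  b = (12I/h)^(1/3) = 25.7 mm

b ≈ 25.7 mm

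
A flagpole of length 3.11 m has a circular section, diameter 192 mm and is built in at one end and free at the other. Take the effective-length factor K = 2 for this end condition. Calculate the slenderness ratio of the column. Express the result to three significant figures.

I = πd⁴/64 = π×192⁴/64 = 6.671×10^7 mm⁴
A = 2.895×10^4 mm²;  r_min = √(I/A) = √(6.671×10^7/2.895×10^4) = 48.00 mm
L_e = K·L = 2 × 3.11 m = 6.220 m = 6220.0 mm
λ = L_e / r_min = 6220.0 / 48.00 = 130

λ ≈ 130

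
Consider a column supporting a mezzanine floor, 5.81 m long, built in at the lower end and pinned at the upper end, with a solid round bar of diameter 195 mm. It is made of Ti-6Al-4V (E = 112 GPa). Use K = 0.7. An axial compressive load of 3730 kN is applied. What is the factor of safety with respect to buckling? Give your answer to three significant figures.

I = πd⁴/64 = π×195⁴/64 = 7.098×10^7 mm⁴
I = 7.098×10^7 mm⁴ = 7.098×10^-5 m⁴
Effective length L_e = K·L = 0.7 × 5.81 = 4.067 m
P_cr = π²EI / L_e² = π² × 112×10⁹ × 7.098×10^-5 / 4.067² = 4.743×10^6 N
Factor of safety n = P_cr / P = 4743.3 / 3730 = 1.27

n ≈ 1.27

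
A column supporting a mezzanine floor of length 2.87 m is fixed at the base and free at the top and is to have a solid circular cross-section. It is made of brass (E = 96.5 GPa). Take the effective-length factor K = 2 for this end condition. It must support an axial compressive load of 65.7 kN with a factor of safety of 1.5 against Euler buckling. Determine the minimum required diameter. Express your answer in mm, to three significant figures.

d ≈ 91.3 mm

Required P_cr = n·P = 1.5 × 65.7 = 98.55 kN
L_e = K·L = 2 × 2.87 = 5.740 m
Required I = P_cr·L_e²/(π²E) = 9.855×10^4 × 5.740² / (π² × 9.65×10^10) = 3.409×10^-6 m⁴
I_req = 3.409×10^6 mm⁴
Solid circle: I = πd⁴/64  ⇒  d = (64I/π)^(1/4) = (64×3.409×10^6/π)^(1/4) = 91.3 mm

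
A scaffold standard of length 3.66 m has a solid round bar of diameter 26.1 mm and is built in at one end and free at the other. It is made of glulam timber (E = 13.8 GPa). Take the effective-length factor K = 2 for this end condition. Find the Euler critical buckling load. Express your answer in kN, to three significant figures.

I = πd⁴/64 = π×26.1⁴/64 = 2.278×10^4 mm⁴
I = 2.278×10^4 mm⁴ = 2.278×10^-8 m⁴
Effective length L_e = K·L = 2 × 3.66 = 7.320 m
P_cr = π²EI / L_e² = π² × 13.8×10⁹ × 2.278×10^-8 / 7.320² = 57.90 N

P_cr ≈ 0.0579 kN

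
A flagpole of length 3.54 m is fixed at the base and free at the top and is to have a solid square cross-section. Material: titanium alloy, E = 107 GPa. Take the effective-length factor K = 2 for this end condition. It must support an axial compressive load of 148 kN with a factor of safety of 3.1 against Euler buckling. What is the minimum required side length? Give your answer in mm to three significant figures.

a ≈ 127 mm

Required P_cr = n·P = 3.1 × 148 = 458.8 kN
L_e = K·L = 2 × 3.54 = 7.080 m
Required I = P_cr·L_e²/(π²E) = 4.588×10^5 × 7.080² / (π² × 1.07×10^11) = 2.178×10^-5 m⁴
I_req = 2.178×10^7 mm⁴
Solid square: I = a⁴/12  ⇒  a = (12I)^(1/4) = (12×2.178×10^7)^(1/4) = 127 mm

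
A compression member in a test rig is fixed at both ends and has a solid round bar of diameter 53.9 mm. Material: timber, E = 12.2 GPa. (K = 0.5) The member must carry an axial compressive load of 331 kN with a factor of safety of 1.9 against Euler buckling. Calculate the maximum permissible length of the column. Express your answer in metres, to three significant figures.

L_max ≈ 0.563 m

I = πd⁴/64 = π×53.9⁴/64 = 4.143×10^5 mm⁴
I = 4.143×10^-7 m⁴
Required critical load P_cr = n·P = 1.9 × 331 = 628.9 kN = 6.289×10^5 N
From P_cr = π²EI/(K·L)²:  L = (1/K)·√(π²EI/P_cr) = (1/0.5)·√(π²×1.22×10^10×4.143×10^-7/6.289×10^5)
L = 0.563 m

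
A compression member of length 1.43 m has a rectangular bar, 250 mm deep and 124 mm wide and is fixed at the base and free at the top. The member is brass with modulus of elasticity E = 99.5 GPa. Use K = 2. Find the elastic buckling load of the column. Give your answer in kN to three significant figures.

P_cr ≈ 4770 kN

Buckling occurs about the weak axis: I_min = h·b³/12 with b = 124 mm (the shorter side).
I_min = 250×124³/12 = 3.972×10^7 mm⁴
I = 3.972×10^7 mm⁴ = 3.972×10^-5 m⁴
Effective length L_e = K·L = 2 × 1.43 = 2.860 m
P_cr = π²EI / L_e² = π² × 99.5×10⁹ × 3.972×10^-5 / 2.860² = 4.769×10^6 N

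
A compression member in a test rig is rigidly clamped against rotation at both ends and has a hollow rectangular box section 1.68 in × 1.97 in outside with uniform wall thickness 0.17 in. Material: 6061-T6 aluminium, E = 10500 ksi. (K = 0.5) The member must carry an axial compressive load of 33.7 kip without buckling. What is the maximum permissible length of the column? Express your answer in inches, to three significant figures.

L_max ≈ 74.5 in

Inner dimensions: h_i = 1.97 − 2×0.17 = 1.630 in, b_i = 1.68 − 2×0.17 = 1.340 in
Weak-axis I_min = (h_o·b_o³ − h_i·b_i³)/12 with b_o = 1.68, b_i = 1.340 in (shorter outer/inner sides).
I_min = (1.97×1.68³ − 1.630×1.340³)/12 = 0.4516 in⁴
At the buckling limit P_cr = P = 3.370×10^4 lb
From P_cr = π²EI/(K·L)²:  L = (1/K)·√(π²EI/P_cr) = (1/0.5)·√(π²×1.05×10^7×0.4516/3.370×10^4)
L = 74.5 in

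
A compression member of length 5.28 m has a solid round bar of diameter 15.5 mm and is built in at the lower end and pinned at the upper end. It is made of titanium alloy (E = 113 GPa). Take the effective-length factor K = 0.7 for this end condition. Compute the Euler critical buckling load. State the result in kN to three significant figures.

I = πd⁴/64 = π×15.5⁴/64 = 2.833×10^3 mm⁴
I = 2.833×10^3 mm⁴ = 2.833×10^-9 m⁴
Effective length L_e = K·L = 0.7 × 5.28 = 3.696 m
P_cr = π²EI / L_e² = π² × 113×10⁹ × 2.833×10^-9 / 3.696² = 231.3 N

P_cr ≈ 0.231 kN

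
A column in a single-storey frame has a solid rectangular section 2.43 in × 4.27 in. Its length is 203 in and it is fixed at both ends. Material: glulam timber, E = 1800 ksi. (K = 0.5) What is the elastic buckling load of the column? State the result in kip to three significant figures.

Buckling occurs about the weak axis: I_min = h·b³/12 with b = 2.43 in (the shorter side).
I_min = 4.27×2.43³/12 = 5.106 in⁴
Effective length L_e = K·L = 0.5 × 203 = 101.5 in
P_cr = π²EI / L_e² = π² × 1800×10³ × 5.106 / 101.5² = 8.805×10^3 lb

P_cr ≈ 8.80 kip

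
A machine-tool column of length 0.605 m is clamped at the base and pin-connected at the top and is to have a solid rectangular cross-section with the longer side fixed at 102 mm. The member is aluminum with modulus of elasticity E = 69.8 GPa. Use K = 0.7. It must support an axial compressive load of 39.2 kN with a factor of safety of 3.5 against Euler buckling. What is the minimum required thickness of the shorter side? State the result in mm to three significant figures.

b ≈ 16.1 mm

Required P_cr = n·P = 3.5 × 39.2 = 137.2 kN
L_e = K·L = 0.7 × 0.605 = 0.4235 m
Required I = P_cr·L_e²/(π²E) = 1.372×10^5 × 0.4235² / (π² × 6.98×10^10) = 3.572×10^-8 m⁴
I_req = 3.572×10^4 mm⁴
Rectangle, weak axis: I_min = h·b³/12 with h = 102 mm fixed  ⇒  b = (12I/h)^(1/3) = 16.1 mm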